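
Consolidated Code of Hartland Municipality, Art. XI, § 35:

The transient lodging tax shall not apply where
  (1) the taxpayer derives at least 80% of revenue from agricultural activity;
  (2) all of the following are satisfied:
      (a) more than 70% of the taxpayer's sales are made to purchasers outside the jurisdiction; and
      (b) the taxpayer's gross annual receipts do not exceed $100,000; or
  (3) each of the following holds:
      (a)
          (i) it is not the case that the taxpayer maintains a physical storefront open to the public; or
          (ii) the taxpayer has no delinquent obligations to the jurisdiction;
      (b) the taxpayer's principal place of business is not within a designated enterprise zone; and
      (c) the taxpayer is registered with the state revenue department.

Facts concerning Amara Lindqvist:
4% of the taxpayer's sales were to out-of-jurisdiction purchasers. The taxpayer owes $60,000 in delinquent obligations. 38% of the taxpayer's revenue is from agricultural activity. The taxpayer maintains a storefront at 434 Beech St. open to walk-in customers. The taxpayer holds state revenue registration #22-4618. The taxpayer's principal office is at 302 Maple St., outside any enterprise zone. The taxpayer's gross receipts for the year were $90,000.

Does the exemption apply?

No — not exempt.

(1) ≥80% agricultural — not satisfied.
(a) >70% out-of-jur. sales — fails.
(b) receipts ≤ $100,000 — satisfied.
So (2) is not satisfied (F AND T).
(i) not (has storefront) — not met.
(ii) no delinquency — fails.
(a) = F OR F = false.
(b) not (in enterprise zone) — holds.
(c) state-registered — holds.
(3) = F AND T AND T = false.
Overall: F OR F OR F → false.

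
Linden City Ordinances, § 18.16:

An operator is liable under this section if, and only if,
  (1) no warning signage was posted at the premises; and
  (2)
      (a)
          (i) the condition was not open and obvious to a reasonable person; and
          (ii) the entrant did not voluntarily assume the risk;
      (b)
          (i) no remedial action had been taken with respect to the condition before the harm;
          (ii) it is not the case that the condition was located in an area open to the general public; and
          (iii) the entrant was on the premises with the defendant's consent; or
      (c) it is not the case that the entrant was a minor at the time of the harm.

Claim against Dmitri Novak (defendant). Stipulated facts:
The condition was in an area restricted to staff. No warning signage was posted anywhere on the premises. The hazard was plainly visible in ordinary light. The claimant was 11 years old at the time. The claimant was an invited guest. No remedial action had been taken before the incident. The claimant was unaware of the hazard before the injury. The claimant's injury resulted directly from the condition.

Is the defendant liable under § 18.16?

Yes — liable.

(1) no signage posted — satisfied.
(i) not open/obvious — fails.
(ii) no assumed risk — holds.
(a) = F AND T = false.
(i) no remedial action — met.
(ii) not (public area) — met.
(iii) consent to enter — met.
(b): T AND T AND T → true.
(c) not (entrant a minor) — not satisfied.
(2) = F OR T OR F = true.
So Overall is satisfied (T AND T).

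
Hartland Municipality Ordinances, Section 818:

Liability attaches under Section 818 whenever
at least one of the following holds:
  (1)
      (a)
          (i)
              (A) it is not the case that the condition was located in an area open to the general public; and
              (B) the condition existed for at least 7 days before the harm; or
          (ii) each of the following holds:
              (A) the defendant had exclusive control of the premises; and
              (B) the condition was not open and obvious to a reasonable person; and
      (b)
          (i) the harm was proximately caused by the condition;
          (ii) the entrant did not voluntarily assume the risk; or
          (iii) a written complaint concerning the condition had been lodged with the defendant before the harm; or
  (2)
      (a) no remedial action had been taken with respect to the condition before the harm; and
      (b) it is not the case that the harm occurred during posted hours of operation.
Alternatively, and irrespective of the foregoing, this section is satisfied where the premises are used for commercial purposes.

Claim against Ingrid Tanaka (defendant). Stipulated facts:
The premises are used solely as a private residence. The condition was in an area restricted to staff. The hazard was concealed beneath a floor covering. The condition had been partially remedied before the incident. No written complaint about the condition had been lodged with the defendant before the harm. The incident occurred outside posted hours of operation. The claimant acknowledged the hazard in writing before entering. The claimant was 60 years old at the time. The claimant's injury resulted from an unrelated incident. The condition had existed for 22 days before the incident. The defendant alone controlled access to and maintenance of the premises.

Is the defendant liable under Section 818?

(A) not (public area) — holds.
(B) condition ≥7 days old — satisfied.
(i) = T AND T = true.
(A) exclusive control — met.
(B) not open/obvious — met.
(ii) = T AND T = true.
(a): T OR T → true.
(i) proximate cause — not met.
(ii) no assumed risk — not satisfied.
(iii) complaint lodged — not met.
(b) = F OR F OR F = false.
(1): T AND F → false.
(a) no remedial action — not satisfied.
(b) not (during posted hours) — holds.
So (2) is not satisfied (F AND T).
Overall = F OR F = false.
Exception (commercial use) — not satisfied.
Result: main false OR exception false → false.

No — not liable.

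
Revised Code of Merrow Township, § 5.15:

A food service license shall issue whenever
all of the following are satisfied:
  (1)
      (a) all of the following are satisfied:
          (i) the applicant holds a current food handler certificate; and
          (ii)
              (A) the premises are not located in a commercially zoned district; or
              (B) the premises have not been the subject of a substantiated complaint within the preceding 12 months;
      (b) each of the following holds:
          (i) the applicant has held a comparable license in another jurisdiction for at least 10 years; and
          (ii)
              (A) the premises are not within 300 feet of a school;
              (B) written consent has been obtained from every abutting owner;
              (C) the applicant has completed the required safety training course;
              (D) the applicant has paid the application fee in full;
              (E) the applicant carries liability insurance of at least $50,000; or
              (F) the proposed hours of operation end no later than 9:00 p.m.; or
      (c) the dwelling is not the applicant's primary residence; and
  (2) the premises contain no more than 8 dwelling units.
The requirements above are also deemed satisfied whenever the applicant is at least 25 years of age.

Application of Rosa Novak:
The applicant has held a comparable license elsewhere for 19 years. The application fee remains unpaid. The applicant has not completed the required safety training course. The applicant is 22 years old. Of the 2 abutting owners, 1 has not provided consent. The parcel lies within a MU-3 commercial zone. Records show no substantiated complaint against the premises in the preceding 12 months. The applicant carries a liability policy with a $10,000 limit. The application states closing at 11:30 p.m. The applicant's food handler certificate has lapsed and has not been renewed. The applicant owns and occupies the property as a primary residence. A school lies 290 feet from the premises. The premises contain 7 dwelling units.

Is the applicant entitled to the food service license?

(i) food handler cert. — not met.
(A) not (commercially zoned) — not satisfied.
(B) no complaint in 12 mo. — satisfied.
(ii) = F OR T = true.
(a): F AND T → false.
(i) prior license ≥ 10 yr — satisfied.
(A) ≥300 ft from school — not satisfied.
(B) all abutters consent — fails.
(C) safety training — not satisfied.
(D) fee paid — fails.
(E) insurance ≥ $50,000 — not met.
(F) closes by 9 p.m. — not satisfied.
So (ii) is not satisfied (F OR F OR F OR F OR F OR F).
So (b) is not satisfied (T AND F).
(c) not (primary residence) — not satisfied.
(1): F OR F OR F → false.
(2) ≤ 8 units — holds.
Overall: F AND T → false.
Exception (age ≥ 25) — not satisfied.
Result: main false OR exception false → false.

No — denied.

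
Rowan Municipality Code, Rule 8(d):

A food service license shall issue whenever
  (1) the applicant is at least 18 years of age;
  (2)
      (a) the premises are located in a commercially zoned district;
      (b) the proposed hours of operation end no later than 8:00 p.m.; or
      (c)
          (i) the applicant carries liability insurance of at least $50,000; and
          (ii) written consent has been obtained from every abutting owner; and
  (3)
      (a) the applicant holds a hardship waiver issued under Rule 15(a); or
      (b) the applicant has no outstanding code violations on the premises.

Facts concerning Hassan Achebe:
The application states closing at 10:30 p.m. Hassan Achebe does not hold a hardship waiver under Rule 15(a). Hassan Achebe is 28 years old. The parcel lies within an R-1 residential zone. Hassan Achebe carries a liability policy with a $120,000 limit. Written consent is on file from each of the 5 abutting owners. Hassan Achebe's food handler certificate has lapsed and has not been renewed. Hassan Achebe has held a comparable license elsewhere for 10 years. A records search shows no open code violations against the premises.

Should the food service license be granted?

(1) age ≥ 18 — holds.
(a) commercially zoned — not met.
(b) closes by 8 p.m. — not satisfied.
(i) insurance ≥ $50,000 — met.
(ii) all abutters consent — satisfied.
(c) = T AND T = true.
So (2) is satisfied (F OR F OR T).
(a) hardship waiver — not met.
(b) no code violations — holds.
(3) = F OR T = true.
So Overall is satisfied (T AND T AND T).

Yes — granted.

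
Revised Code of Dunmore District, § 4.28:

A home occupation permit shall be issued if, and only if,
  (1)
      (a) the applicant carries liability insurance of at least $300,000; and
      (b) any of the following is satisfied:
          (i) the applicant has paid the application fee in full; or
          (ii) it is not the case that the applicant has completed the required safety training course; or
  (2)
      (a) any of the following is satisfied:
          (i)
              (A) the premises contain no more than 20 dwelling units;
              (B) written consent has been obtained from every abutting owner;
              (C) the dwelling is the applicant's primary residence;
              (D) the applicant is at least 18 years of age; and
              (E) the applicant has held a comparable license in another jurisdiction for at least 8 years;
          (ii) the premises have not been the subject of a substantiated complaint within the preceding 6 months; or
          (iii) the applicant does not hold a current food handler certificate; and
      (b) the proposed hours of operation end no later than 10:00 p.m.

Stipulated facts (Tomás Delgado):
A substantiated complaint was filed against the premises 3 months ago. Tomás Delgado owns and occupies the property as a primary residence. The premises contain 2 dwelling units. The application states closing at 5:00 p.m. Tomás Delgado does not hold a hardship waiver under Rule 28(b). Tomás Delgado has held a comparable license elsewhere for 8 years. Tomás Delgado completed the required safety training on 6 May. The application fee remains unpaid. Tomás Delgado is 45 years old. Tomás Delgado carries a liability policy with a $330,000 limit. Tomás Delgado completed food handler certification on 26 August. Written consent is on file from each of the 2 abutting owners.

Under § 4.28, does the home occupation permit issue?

(a) insurance ≥ $300,000 — satisfied.
(i) fee paid — not satisfied.
(ii) not (safety training) — not met.
(b) = F OR F = false.
(1): T AND F → false.
(A) ≤ 20 units — satisfied.
(B) all abutters consent — met.
(C) primary residence — satisfied.
(D) age ≥ 18 — met.
(E) prior license ≥ 8 yr — met.
(i): T AND T AND T AND T AND T → true.
(ii) no complaint in 6 mo. — not satisfied.
(iii) not (food handler cert.) — not met.
So (a) is satisfied (T OR F OR F).
(b) closes by 10 p.m. — satisfied.
(2): T AND T → true.
Overall: F OR T → true.

Yes — granted.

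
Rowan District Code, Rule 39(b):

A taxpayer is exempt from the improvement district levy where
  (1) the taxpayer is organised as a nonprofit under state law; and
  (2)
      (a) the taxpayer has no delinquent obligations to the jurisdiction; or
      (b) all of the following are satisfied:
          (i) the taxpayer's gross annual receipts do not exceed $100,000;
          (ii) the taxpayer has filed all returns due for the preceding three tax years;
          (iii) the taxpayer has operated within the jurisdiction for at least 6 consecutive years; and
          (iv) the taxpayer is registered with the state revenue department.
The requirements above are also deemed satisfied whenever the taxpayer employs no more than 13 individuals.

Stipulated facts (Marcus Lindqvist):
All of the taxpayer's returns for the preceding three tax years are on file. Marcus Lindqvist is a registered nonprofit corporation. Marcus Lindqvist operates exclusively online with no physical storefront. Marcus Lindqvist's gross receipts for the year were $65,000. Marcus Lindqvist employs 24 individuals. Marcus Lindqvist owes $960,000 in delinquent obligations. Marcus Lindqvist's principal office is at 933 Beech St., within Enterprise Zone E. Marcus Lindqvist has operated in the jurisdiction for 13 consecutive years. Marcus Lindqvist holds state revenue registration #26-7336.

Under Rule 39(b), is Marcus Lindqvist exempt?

Yes — exempt.

(1) nonprofit — met.
(a) no delinquency — fails.
(i) receipts ≤ $100,000 — satisfied.
(ii) returns current — satisfied.
(iii) ≥ 6 yrs in jurisdiction — satisfied.
(iv) state-registered — met.
(b): T AND T AND T AND T → true.
(2): F OR T → true.
So Overall is satisfied (T AND T).
Exception (≤ 13 employees) — not satisfied.
Result: main true OR exception false → true.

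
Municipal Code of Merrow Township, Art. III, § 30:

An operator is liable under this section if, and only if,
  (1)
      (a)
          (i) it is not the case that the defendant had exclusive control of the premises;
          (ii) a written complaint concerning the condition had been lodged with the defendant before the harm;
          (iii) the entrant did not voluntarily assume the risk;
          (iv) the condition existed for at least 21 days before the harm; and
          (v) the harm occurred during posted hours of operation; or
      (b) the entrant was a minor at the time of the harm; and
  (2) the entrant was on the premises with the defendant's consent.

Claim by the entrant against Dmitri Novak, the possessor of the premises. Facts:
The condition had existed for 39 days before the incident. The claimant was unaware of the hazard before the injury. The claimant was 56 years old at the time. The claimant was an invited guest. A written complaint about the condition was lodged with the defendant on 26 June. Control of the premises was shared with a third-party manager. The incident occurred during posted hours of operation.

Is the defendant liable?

(i) not (exclusive control) — satisfied.
(ii) complaint lodged — met.
(iii) no assumed risk — met.
(iv) condition ≥21 days old — met.
(v) during posted hours — satisfied.
(a): T AND T AND T AND T AND T → true.
(b) entrant a minor — fails.
So (1) is satisfied (T OR F).
(2) consent to enter — holds.
Overall = T AND T = true.

Yes — liable.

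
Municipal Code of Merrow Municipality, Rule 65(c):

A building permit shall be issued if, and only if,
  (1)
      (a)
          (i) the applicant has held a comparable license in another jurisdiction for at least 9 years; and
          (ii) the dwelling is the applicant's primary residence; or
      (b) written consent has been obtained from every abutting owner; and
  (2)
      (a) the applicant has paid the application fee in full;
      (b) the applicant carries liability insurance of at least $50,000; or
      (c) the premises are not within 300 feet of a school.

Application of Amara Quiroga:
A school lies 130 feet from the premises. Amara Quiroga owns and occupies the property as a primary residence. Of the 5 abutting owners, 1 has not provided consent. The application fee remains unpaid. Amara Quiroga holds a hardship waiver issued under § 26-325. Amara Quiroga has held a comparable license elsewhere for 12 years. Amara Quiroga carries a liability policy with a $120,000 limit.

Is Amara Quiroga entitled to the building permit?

(i) prior license ≥ 9 yr — satisfied.
(ii) primary residence — met.
So (a) is satisfied (T AND T).
(b) all abutters consent — not met.
So (1) is satisfied (T OR F).
(a) fee paid — not satisfied.
(b) insurance ≥ $50,000 — satisfied.
(c) ≥300 ft from school — fails.
(2) = F OR T OR F = true.
Overall = T AND T = true.

Yes — granted.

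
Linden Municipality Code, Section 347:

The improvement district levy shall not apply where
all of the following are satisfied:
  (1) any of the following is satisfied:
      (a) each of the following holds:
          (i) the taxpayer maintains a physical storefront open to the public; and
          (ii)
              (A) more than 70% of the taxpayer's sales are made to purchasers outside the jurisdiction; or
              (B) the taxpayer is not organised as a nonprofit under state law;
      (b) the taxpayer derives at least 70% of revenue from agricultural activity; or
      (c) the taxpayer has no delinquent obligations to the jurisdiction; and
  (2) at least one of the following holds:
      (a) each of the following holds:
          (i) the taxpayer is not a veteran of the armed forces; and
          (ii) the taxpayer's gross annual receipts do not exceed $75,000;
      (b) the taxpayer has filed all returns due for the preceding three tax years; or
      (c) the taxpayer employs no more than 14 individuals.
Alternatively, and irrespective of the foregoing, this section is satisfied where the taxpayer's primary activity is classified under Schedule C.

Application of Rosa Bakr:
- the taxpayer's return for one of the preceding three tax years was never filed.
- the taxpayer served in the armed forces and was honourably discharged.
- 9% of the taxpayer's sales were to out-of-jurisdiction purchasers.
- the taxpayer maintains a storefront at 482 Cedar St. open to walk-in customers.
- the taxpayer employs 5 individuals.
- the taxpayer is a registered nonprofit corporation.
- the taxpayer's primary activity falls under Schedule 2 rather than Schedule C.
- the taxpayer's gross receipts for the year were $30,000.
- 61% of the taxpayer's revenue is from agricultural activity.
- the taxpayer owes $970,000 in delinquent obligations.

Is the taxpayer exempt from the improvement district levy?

(i) has storefront — met.
(A) >70% out-of-jur. sales — not satisfied.
(B) not (nonprofit) — not satisfied.
(ii) = F OR F = false.
(a) = T AND F = false.
(b) ≥70% agricultural — not met.
(c) no delinquency — not met.
(1): F OR F OR F → false.
(i) not (veteran) — not satisfied.
(ii) receipts ≤ $75,000 — satisfied.
So (a) is not satisfied (F AND T).
(b) returns current — not satisfied.
(c) ≤ 14 employees — met.
(2): F OR F OR T → true.
So Overall is not satisfied (F AND T).
Exception (Schedule C activity) — not satisfied.
Result: main false OR exception false → false.

No — not exempt.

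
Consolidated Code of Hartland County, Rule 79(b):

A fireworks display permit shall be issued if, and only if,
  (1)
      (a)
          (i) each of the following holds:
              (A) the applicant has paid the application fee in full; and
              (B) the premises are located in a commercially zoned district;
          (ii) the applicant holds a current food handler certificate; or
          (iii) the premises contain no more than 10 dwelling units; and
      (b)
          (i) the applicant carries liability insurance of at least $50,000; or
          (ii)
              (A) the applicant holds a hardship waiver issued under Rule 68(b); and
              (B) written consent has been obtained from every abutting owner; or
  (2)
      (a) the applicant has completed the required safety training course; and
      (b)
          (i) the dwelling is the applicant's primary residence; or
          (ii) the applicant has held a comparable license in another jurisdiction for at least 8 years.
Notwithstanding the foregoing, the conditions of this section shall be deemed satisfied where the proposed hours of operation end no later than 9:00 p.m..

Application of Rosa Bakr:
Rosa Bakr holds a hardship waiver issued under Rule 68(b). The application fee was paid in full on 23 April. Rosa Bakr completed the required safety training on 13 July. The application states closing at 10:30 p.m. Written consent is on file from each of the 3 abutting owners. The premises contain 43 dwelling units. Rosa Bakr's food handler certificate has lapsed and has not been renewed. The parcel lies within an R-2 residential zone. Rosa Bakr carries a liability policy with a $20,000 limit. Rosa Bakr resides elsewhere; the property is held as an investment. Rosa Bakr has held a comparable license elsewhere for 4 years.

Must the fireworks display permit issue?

(A) fee paid — met.
(B) commercially zoned — not satisfied.
So (i) is not satisfied (T AND F).
(ii) food handler cert. — not met.
(iii) ≤ 10 units — not met.
(a) = F OR F OR F = false.
(i) insurance ≥ $50,000 — not satisfied.
(A) hardship waiver — holds.
(B) all abutters consent — satisfied.
So (ii) is satisfied (T AND T).
(b) = F OR T = true.
(1): F AND T → false.
(a) safety training — met.
(i) primary residence — not satisfied.
(ii) prior license ≥ 8 yr — not met.
(b): F OR F → false.
(2): T AND F → false.
Overall = F OR F = false.
Exception (closes by 9 p.m.) — not satisfied.
Result: main false OR exception false → false.

No — denied.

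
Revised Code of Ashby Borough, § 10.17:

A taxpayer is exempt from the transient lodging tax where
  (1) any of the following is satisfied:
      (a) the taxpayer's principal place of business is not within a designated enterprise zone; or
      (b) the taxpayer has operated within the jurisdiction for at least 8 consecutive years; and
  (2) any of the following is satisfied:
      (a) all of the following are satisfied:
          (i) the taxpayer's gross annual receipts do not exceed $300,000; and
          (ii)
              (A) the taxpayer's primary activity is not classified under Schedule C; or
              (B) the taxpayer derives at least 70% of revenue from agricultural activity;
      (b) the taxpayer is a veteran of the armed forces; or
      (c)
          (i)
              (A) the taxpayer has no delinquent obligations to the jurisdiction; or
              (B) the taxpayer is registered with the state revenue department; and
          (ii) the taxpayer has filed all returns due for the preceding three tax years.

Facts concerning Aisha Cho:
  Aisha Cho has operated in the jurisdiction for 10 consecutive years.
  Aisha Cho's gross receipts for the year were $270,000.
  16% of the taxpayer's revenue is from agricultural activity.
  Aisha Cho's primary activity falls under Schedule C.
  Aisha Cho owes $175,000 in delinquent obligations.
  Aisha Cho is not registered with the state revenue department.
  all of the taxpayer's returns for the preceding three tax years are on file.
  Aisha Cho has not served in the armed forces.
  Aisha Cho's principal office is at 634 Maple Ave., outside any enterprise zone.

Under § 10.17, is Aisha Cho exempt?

(a) not (in enterprise zone) — holds.
(b) ≥ 8 yrs in jurisdiction — met.
So (1) is satisfied (T OR T).
(i) receipts ≤ $300,000 — holds.
(A) not (Schedule C activity) — fails.
(B) ≥70% agricultural — not met.
So (ii) is not satisfied (F OR F).
(a) = T AND F = false.
(b) veteran — not satisfied.
(A) no delinquency — not satisfied.
(B) state-registered — not satisfied.
(i): F OR F → false.
(ii) returns current — holds.
(c): F AND T → false.
(2) = F OR F OR F = false.
So Overall is not satisfied (T AND F).

No — not exempt.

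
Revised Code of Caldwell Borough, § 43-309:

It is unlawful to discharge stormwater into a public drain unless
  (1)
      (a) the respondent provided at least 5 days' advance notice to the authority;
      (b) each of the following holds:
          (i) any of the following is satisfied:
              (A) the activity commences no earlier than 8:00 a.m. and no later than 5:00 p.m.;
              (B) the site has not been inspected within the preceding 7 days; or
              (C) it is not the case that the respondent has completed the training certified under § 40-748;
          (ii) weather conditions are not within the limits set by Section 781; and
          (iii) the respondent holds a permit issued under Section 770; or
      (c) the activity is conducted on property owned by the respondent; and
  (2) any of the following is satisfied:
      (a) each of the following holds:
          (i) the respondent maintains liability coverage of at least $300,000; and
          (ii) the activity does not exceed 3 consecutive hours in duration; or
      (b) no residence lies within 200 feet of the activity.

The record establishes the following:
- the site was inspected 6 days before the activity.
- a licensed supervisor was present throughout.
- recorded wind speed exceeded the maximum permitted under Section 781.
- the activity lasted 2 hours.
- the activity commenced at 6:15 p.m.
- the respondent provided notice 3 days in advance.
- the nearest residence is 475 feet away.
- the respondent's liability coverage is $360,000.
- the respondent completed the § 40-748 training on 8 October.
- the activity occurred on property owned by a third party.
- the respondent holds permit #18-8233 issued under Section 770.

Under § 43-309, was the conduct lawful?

(a) ≥5 days' notice — fails.
(A) start within hours — not satisfied.
(B) not (site inspected) — not met.
(C) not (training certified) — fails.
So (i) is not satisfied (F OR F OR F).
(ii) not (weather ok) — satisfied.
(iii) holds permit — holds.
(b): F AND T AND T → false.
(c) own property — not met.
So (1) is not satisfied (F OR F OR F).
(i) coverage ≥ $300,000 — holds.
(ii) ≤ 3 hrs duration — met.
(a) = T AND T = true.
(b) no residence in 200 ft — satisfied.
So (2) is satisfied (T OR T).
Overall: F AND T → false.

No — unlawful.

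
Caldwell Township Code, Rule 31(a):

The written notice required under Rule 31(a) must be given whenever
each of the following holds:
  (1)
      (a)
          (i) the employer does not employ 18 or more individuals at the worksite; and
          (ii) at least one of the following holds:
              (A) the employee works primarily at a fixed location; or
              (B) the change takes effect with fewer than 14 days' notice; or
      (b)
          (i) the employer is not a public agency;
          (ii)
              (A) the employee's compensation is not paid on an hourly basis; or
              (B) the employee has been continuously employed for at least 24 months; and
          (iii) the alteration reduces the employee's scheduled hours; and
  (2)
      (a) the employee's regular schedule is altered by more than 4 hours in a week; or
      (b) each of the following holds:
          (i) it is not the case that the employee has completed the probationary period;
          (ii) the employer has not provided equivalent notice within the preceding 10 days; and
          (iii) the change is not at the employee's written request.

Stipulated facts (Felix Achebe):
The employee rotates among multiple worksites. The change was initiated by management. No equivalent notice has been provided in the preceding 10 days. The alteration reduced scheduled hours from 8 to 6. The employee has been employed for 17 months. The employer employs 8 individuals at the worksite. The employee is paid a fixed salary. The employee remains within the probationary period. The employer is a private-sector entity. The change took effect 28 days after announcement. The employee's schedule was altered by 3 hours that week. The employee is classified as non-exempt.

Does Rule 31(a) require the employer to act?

(i) not (≥ 18 at site) — met.
(A) fixed location — not met.
(B) < 14 days' notice — not met.
So (ii) is not satisfied (F OR F).
(a): T AND F → false.
(i) not (public agency) — holds.
(A) not (hourly-paid) — met.
(B) tenure ≥ 24 mo. — not met.
(ii) = T OR F = true.
(iii) hours reduced — satisfied.
(b) = T AND T AND T = true.
So (1) is satisfied (F OR T).
(a) schedule shift > 4h — fails.
(i) not (past probation) — holds.
(ii) no recent notice — met.
(iii) not employee-requested — satisfied.
(b): T AND T AND T → true.
(2): F OR T → true.
Overall: T AND T → true.

Yes — required.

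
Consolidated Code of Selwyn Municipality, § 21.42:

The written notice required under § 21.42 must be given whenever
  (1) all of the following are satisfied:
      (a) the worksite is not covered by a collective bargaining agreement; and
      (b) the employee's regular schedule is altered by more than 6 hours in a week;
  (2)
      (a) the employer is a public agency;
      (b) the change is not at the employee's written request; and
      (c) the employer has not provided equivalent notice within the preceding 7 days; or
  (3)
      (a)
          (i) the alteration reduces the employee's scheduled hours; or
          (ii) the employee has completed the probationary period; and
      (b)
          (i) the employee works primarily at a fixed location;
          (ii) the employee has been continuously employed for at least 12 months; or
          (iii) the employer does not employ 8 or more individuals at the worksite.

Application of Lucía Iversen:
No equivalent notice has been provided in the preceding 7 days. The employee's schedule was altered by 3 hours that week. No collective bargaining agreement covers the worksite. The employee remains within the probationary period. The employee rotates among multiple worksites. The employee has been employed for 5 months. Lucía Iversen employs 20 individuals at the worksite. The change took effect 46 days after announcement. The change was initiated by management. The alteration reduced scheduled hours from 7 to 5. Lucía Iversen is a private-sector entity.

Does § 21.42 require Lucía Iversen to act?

(a) no CBA — satisfied.
(b) schedule shift > 6h — fails.
(1): T AND F → false.
(a) public agency — not met.
(b) not employee-requested — satisfied.
(c) no recent notice — satisfied.
(2): F AND T AND T → false.
(i) hours reduced — satisfied.
(ii) past probation — not met.
So (a) is satisfied (T OR F).
(i) fixed location — not satisfied.
(ii) tenure ≥ 12 mo. — fails.
(iii) not (≥ 8 at site) — not met.
(b) = F OR F OR F = false.
So (3) is not satisfied (T AND F).
Overall = F OR F OR F = false.

No — not required.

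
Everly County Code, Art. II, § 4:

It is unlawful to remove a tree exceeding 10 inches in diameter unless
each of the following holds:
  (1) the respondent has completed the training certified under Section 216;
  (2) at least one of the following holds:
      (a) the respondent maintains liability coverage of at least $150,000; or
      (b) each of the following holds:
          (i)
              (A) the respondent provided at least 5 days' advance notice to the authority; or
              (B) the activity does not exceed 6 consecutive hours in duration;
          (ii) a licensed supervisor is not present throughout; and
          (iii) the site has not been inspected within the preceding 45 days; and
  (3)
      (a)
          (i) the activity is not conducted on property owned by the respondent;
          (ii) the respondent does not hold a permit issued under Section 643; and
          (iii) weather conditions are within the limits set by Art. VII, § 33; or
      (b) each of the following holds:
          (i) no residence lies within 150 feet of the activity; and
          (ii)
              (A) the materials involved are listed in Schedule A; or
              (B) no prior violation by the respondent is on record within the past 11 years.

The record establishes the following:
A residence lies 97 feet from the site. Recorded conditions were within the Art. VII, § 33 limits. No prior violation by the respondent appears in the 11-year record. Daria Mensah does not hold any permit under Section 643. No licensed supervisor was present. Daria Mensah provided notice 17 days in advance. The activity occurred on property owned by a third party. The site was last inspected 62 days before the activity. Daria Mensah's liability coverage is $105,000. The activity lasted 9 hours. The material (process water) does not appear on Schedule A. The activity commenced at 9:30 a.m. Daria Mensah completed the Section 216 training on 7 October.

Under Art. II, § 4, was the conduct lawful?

(1) training certified — met.
(a) coverage ≥ $150,000 — not met.
(A) ≥5 days' notice — holds.
(B) ≤ 6 hrs duration — fails.
(i) = T OR F = true.
(ii) not (supervisor present) — met.
(iii) not (site inspected) — satisfied.
(b) = T AND T AND T = true.
(2): F OR T → true.
(i) not (own property) — met.
(ii) not (holds permit) — satisfied.
(iii) weather ok — holds.
So (a) is satisfied (T AND T AND T).
(i) no residence in 150 ft — fails.
(A) Schedule A material — fails.
(B) no prior violation — met.
(ii): F OR T → true.
So (b) is not satisfied (F AND T).
(3) = T OR F = true.
Overall = T AND T AND T = true.

Yes — lawful.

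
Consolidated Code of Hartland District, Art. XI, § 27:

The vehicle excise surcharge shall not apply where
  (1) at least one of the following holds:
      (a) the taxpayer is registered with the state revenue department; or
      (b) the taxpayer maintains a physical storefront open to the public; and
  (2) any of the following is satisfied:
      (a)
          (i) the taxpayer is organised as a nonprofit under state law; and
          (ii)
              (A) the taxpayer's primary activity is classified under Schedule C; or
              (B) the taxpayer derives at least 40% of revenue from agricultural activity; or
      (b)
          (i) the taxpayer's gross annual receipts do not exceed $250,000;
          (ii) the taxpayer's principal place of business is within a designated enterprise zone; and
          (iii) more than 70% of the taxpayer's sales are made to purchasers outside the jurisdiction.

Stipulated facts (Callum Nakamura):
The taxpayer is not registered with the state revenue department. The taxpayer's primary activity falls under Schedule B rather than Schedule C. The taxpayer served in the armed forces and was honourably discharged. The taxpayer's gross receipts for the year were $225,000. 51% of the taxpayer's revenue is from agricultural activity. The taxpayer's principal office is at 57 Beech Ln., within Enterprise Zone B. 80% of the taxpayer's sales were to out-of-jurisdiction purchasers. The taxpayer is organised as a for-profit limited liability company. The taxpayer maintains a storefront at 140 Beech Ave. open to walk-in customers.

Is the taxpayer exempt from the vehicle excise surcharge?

(a) state-registered — not met.
(b) has storefront — satisfied.
So (1) is satisfied (F OR T).
(i) nonprofit — not satisfied.
(A) Schedule C activity — fails.
(B) ≥40% agricultural — satisfied.
(ii) = F OR T = true.
So (a) is not satisfied (F AND T).
(i) receipts ≤ $250,000 — met.
(ii) in enterprise zone — holds.
(iii) >70% out-of-jur. sales — met.
So (b) is satisfied (T AND T AND T).
So (2) is satisfied (F OR T).
So Overall is satisfied (T AND T).

Yes — exempt.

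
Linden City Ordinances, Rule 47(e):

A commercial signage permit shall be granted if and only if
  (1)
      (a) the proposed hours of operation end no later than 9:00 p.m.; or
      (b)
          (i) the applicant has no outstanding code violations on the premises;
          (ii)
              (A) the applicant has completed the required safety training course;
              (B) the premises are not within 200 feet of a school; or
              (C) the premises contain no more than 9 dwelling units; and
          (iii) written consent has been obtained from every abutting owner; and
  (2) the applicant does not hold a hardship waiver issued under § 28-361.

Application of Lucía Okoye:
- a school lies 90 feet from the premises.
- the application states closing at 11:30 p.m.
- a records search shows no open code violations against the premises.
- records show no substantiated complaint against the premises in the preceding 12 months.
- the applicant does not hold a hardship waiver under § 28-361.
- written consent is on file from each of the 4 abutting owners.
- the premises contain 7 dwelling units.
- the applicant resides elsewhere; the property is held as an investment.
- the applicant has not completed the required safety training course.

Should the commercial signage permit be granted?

Yes — granted.

(a) closes by 9 p.m. — not met.
(i) no code violations — holds.
(A) safety training — fails.
(B) ≥200 ft from school — not met.
(C) ≤ 9 units — holds.
(ii) = F OR F OR T = true.
(iii) all abutters consent — satisfied.
So (b) is satisfied (T AND T AND T).
(1) = F OR T = true.
(2) not (hardship waiver) — met.
So Overall is satisfied (T AND T).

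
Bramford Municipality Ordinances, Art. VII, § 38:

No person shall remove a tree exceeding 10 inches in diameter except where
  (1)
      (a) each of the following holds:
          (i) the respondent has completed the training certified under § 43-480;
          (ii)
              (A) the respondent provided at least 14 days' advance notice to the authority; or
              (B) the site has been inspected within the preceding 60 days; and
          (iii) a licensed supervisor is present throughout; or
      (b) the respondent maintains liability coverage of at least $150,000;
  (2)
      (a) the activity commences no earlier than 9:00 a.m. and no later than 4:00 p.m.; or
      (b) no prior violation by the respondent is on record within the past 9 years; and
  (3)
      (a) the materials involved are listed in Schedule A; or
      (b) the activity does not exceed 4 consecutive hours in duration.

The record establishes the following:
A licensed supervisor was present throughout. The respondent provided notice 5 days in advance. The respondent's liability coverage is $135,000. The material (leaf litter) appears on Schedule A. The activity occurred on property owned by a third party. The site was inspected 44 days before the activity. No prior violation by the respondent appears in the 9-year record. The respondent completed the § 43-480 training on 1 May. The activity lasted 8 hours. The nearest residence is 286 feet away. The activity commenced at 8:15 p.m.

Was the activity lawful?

(i) training certified — satisfied.
(A) ≥14 days' notice — fails.
(B) site inspected — met.
So (ii) is satisfied (F OR T).
(iii) supervisor present — satisfied.
(a): T AND T AND T → true.
(b) coverage ≥ $150,000 — not satisfied.
So (1) is satisfied (T OR F).
(a) start within hours — fails.
(b) no prior violation — satisfied.
(2): F OR T → true.
(a) Schedule A material — met.
(b) ≤ 4 hrs duration — not satisfied.
(3): T OR F → true.
Overall: T AND T AND T → true.

Yes — lawful.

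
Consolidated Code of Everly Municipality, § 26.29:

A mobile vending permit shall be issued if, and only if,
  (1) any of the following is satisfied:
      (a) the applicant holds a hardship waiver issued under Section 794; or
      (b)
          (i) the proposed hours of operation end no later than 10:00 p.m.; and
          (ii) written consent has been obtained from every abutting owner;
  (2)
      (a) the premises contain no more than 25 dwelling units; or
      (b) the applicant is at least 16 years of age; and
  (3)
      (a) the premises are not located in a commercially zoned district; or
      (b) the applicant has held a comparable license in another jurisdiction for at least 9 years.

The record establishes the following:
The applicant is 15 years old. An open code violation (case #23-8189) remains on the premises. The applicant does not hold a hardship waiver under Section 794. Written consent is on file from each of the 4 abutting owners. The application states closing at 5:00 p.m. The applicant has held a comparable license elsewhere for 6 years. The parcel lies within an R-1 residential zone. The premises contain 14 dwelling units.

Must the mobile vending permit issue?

Yes — granted.

(a) hardship waiver — fails.
(i) closes by 10 p.m. — satisfied.
(ii) all abutters consent — met.
So (b) is satisfied (T AND T).
(1): F OR T → true.
(a) ≤ 25 units — holds.
(b) age ≥ 16 — fails.
(2) = T OR F = true.
(a) not (commercially zoned) — holds.
(b) prior license ≥ 9 yr — not met.
(3): T OR F → true.
Overall: T AND T AND T → true.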